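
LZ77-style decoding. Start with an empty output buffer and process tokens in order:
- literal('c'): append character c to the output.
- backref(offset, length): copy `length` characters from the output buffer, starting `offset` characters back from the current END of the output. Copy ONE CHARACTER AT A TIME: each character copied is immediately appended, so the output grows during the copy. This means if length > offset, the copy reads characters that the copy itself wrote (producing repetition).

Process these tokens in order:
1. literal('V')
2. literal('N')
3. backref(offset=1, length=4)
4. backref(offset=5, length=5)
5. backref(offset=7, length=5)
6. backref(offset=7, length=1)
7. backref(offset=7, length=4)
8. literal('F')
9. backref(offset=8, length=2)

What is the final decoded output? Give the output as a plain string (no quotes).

Token 1: literal('V'). Output: "V"
Token 2: literal('N'). Output: "VN"
Token 3: backref(off=1, len=4) (overlapping!). Copied 'NNNN' from pos 1. Output: "VNNNNN"
Token 4: backref(off=5, len=5). Copied 'NNNNN' from pos 1. Output: "VNNNNNNNNNN"
Token 5: backref(off=7, len=5). Copied 'NNNNN' from pos 4. Output: "VNNNNNNNNNNNNNNN"
Token 6: backref(off=7, len=1). Copied 'N' from pos 9. Output: "VNNNNNNNNNNNNNNNN"
Token 7: backref(off=7, len=4). Copied 'NNNN' from pos 10. Output: "VNNNNNNNNNNNNNNNNNNNN"
Token 8: literal('F'). Output: "VNNNNNNNNNNNNNNNNNNNNF"
Token 9: backref(off=8, len=2). Copied 'NN' from pos 14. Output: "VNNNNNNNNNNNNNNNNNNNNFNN"

Answer: VNNNNNNNNNNNNNNNNNNNNFNN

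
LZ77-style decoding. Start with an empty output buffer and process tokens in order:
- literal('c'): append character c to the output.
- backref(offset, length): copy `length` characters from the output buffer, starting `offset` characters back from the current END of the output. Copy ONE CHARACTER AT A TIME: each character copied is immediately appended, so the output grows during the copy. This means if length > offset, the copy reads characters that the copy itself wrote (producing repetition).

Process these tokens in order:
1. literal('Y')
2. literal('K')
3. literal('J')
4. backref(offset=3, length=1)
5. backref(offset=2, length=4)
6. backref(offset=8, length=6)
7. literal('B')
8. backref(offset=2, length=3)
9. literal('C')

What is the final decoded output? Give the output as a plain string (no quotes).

Answer: YKJYJYJYYKJYJYBYBYC

Derivation:
Token 1: literal('Y'). Output: "Y"
Token 2: literal('K'). Output: "YK"
Token 3: literal('J'). Output: "YKJ"
Token 4: backref(off=3, len=1). Copied 'Y' from pos 0. Output: "YKJY"
Token 5: backref(off=2, len=4) (overlapping!). Copied 'JYJY' from pos 2. Output: "YKJYJYJY"
Token 6: backref(off=8, len=6). Copied 'YKJYJY' from pos 0. Output: "YKJYJYJYYKJYJY"
Token 7: literal('B'). Output: "YKJYJYJYYKJYJYB"
Token 8: backref(off=2, len=3) (overlapping!). Copied 'YBY' from pos 13. Output: "YKJYJYJYYKJYJYBYBY"
Token 9: literal('C'). Output: "YKJYJYJYYKJYJYBYBYC"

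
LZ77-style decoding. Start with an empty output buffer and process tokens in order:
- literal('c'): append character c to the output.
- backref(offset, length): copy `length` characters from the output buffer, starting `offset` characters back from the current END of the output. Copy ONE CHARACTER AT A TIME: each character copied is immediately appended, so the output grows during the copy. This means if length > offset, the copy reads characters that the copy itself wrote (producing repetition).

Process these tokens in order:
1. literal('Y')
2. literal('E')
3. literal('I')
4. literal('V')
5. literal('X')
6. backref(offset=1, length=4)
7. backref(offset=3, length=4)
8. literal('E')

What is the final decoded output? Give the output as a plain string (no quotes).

Token 1: literal('Y'). Output: "Y"
Token 2: literal('E'). Output: "YE"
Token 3: literal('I'). Output: "YEI"
Token 4: literal('V'). Output: "YEIV"
Token 5: literal('X'). Output: "YEIVX"
Token 6: backref(off=1, len=4) (overlapping!). Copied 'XXXX' from pos 4. Output: "YEIVXXXXX"
Token 7: backref(off=3, len=4) (overlapping!). Copied 'XXXX' from pos 6. Output: "YEIVXXXXXXXXX"
Token 8: literal('E'). Output: "YEIVXXXXXXXXXE"

Answer: YEIVXXXXXXXXXE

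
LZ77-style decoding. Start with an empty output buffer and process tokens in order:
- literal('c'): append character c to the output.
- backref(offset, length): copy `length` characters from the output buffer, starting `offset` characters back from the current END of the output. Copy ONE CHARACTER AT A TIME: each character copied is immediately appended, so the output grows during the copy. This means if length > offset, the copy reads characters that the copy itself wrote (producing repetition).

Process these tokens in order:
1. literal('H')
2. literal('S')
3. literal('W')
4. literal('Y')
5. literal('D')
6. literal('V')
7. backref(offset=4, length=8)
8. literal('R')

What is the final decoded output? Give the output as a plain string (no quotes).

Token 1: literal('H'). Output: "H"
Token 2: literal('S'). Output: "HS"
Token 3: literal('W'). Output: "HSW"
Token 4: literal('Y'). Output: "HSWY"
Token 5: literal('D'). Output: "HSWYD"
Token 6: literal('V'). Output: "HSWYDV"
Token 7: backref(off=4, len=8) (overlapping!). Copied 'WYDVWYDV' from pos 2. Output: "HSWYDVWYDVWYDV"
Token 8: literal('R'). Output: "HSWYDVWYDVWYDVR"

Answer: HSWYDVWYDVWYDVR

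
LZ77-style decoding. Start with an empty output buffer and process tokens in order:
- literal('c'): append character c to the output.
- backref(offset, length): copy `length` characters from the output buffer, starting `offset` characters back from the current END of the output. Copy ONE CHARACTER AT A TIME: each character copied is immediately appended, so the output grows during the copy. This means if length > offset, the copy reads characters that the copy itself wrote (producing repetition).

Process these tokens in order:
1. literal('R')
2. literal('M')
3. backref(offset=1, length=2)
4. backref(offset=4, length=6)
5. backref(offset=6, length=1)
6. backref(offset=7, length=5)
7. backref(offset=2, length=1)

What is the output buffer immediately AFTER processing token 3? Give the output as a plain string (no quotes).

Token 1: literal('R'). Output: "R"
Token 2: literal('M'). Output: "RM"
Token 3: backref(off=1, len=2) (overlapping!). Copied 'MM' from pos 1. Output: "RMMM"

Answer: RMMM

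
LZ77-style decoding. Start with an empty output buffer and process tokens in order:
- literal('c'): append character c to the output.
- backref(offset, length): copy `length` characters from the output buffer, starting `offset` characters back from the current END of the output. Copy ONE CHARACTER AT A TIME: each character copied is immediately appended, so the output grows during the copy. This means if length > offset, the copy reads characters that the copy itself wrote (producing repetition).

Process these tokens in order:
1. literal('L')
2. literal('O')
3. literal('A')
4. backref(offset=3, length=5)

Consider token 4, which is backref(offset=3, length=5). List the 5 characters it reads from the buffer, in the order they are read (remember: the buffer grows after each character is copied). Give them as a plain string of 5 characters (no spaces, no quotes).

Answer: LOALO

Derivation:
Token 1: literal('L'). Output: "L"
Token 2: literal('O'). Output: "LO"
Token 3: literal('A'). Output: "LOA"
Token 4: backref(off=3, len=5). Buffer before: "LOA" (len 3)
  byte 1: read out[0]='L', append. Buffer now: "LOAL"
  byte 2: read out[1]='O', append. Buffer now: "LOALO"
  byte 3: read out[2]='A', append. Buffer now: "LOALOA"
  byte 4: read out[3]='L', append. Buffer now: "LOALOAL"
  byte 5: read out[4]='O', append. Buffer now: "LOALOALO"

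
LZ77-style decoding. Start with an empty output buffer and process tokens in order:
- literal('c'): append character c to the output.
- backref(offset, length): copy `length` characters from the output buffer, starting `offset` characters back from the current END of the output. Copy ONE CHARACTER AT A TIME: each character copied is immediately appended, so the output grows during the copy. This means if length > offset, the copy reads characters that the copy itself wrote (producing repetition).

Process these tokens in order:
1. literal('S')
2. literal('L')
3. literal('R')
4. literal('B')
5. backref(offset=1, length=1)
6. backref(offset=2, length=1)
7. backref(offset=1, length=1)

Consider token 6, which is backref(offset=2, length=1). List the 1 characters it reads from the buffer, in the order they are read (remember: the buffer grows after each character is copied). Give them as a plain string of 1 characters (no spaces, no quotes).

Token 1: literal('S'). Output: "S"
Token 2: literal('L'). Output: "SL"
Token 3: literal('R'). Output: "SLR"
Token 4: literal('B'). Output: "SLRB"
Token 5: backref(off=1, len=1). Copied 'B' from pos 3. Output: "SLRBB"
Token 6: backref(off=2, len=1). Buffer before: "SLRBB" (len 5)
  byte 1: read out[3]='B', append. Buffer now: "SLRBBB"

Answer: B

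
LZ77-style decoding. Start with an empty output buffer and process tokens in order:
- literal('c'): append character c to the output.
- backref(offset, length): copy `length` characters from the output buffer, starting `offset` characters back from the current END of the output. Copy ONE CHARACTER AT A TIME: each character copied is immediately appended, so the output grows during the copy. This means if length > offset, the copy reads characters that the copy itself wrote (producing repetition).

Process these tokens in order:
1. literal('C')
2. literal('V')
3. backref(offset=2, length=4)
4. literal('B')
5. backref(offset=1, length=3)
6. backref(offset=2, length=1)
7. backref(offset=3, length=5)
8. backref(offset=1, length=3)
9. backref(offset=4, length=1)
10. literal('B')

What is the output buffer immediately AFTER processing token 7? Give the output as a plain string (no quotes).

Answer: CVCVCVBBBBBBBBBB

Derivation:
Token 1: literal('C'). Output: "C"
Token 2: literal('V'). Output: "CV"
Token 3: backref(off=2, len=4) (overlapping!). Copied 'CVCV' from pos 0. Output: "CVCVCV"
Token 4: literal('B'). Output: "CVCVCVB"
Token 5: backref(off=1, len=3) (overlapping!). Copied 'BBB' from pos 6. Output: "CVCVCVBBBB"
Token 6: backref(off=2, len=1). Copied 'B' from pos 8. Output: "CVCVCVBBBBB"
Token 7: backref(off=3, len=5) (overlapping!). Copied 'BBBBB' from pos 8. Output: "CVCVCVBBBBBBBBBB"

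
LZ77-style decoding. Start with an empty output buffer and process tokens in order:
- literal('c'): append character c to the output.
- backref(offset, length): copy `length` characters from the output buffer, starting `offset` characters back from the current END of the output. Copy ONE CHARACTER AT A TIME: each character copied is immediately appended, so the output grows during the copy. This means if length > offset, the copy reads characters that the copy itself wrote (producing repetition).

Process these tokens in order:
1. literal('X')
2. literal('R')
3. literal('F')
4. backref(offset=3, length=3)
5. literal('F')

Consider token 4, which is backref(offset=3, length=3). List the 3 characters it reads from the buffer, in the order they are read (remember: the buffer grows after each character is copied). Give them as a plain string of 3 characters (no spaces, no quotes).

Answer: XRF

Derivation:
Token 1: literal('X'). Output: "X"
Token 2: literal('R'). Output: "XR"
Token 3: literal('F'). Output: "XRF"
Token 4: backref(off=3, len=3). Buffer before: "XRF" (len 3)
  byte 1: read out[0]='X', append. Buffer now: "XRFX"
  byte 2: read out[1]='R', append. Buffer now: "XRFXR"
  byte 3: read out[2]='F', append. Buffer now: "XRFXRF"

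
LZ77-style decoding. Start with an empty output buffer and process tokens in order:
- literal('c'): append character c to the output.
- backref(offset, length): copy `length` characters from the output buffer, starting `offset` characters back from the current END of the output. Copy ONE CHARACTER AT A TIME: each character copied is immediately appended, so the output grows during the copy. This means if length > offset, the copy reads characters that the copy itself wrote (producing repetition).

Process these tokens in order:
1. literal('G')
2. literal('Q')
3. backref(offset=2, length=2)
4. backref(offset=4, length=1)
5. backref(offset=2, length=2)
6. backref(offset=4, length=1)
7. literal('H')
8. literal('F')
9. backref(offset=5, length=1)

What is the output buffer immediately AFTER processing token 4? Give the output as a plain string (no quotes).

Token 1: literal('G'). Output: "G"
Token 2: literal('Q'). Output: "GQ"
Token 3: backref(off=2, len=2). Copied 'GQ' from pos 0. Output: "GQGQ"
Token 4: backref(off=4, len=1). Copied 'G' from pos 0. Output: "GQGQG"

Answer: GQGQG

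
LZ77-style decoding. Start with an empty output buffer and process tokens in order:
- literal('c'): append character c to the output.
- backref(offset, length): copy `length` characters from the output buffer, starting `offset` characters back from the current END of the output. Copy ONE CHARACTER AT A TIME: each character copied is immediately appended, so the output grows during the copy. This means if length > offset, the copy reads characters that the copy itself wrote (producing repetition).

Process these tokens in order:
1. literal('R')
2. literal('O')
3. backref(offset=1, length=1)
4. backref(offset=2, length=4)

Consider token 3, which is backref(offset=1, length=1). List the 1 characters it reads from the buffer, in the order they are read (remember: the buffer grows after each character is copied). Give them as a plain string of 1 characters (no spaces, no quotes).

Token 1: literal('R'). Output: "R"
Token 2: literal('O'). Output: "RO"
Token 3: backref(off=1, len=1). Buffer before: "RO" (len 2)
  byte 1: read out[1]='O', append. Buffer now: "ROO"

Answer: O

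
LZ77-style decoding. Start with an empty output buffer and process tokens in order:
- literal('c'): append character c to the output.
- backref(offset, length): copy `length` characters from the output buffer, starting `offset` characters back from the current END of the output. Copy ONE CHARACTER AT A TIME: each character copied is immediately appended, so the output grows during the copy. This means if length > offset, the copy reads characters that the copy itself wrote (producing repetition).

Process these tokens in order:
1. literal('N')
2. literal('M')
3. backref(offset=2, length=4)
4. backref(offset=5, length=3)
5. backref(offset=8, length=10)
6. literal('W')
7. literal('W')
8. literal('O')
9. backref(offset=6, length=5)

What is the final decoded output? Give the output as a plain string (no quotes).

Token 1: literal('N'). Output: "N"
Token 2: literal('M'). Output: "NM"
Token 3: backref(off=2, len=4) (overlapping!). Copied 'NMNM' from pos 0. Output: "NMNMNM"
Token 4: backref(off=5, len=3). Copied 'MNM' from pos 1. Output: "NMNMNMMNM"
Token 5: backref(off=8, len=10) (overlapping!). Copied 'MNMNMMNMMN' from pos 1. Output: "NMNMNMMNMMNMNMMNMMN"
Token 6: literal('W'). Output: "NMNMNMMNMMNMNMMNMMNW"
Token 7: literal('W'). Output: "NMNMNMMNMMNMNMMNMMNWW"
Token 8: literal('O'). Output: "NMNMNMMNMMNMNMMNMMNWWO"
Token 9: backref(off=6, len=5). Copied 'MMNWW' from pos 16. Output: "NMNMNMMNMMNMNMMNMMNWWOMMNWW"

Answer: NMNMNMMNMMNMNMMNMMNWWOMMNWW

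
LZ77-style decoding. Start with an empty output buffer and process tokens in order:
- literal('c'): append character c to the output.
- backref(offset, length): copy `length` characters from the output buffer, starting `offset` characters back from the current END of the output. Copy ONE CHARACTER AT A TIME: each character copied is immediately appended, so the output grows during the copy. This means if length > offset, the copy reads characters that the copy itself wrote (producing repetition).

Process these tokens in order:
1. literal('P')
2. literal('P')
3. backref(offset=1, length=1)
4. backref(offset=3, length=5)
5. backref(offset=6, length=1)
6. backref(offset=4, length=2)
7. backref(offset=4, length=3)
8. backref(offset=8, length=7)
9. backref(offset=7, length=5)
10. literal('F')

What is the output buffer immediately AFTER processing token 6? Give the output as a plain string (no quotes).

Answer: PPPPPPPPPPP

Derivation:
Token 1: literal('P'). Output: "P"
Token 2: literal('P'). Output: "PP"
Token 3: backref(off=1, len=1). Copied 'P' from pos 1. Output: "PPP"
Token 4: backref(off=3, len=5) (overlapping!). Copied 'PPPPP' from pos 0. Output: "PPPPPPPP"
Token 5: backref(off=6, len=1). Copied 'P' from pos 2. Output: "PPPPPPPPP"
Token 6: backref(off=4, len=2). Copied 'PP' from pos 5. Output: "PPPPPPPPPPP"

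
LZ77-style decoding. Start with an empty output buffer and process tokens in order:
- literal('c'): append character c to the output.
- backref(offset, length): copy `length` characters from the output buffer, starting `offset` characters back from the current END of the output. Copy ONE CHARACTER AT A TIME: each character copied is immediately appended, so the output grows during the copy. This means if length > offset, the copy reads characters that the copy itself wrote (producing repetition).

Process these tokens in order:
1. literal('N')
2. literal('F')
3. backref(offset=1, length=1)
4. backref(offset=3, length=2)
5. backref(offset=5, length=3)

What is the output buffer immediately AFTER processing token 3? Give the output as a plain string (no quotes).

Answer: NFF

Derivation:
Token 1: literal('N'). Output: "N"
Token 2: literal('F'). Output: "NF"
Token 3: backref(off=1, len=1). Copied 'F' from pos 1. Output: "NFF"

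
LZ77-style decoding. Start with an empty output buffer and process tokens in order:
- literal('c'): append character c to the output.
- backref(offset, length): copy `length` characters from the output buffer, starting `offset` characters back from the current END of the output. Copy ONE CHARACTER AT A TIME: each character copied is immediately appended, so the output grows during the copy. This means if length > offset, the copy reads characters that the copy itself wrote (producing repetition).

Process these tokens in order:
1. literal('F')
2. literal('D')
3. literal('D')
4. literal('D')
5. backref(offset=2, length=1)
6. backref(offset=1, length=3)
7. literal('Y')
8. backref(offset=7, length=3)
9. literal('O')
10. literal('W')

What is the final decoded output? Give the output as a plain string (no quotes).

Token 1: literal('F'). Output: "F"
Token 2: literal('D'). Output: "FD"
Token 3: literal('D'). Output: "FDD"
Token 4: literal('D'). Output: "FDDD"
Token 5: backref(off=2, len=1). Copied 'D' from pos 2. Output: "FDDDD"
Token 6: backref(off=1, len=3) (overlapping!). Copied 'DDD' from pos 4. Output: "FDDDDDDD"
Token 7: literal('Y'). Output: "FDDDDDDDY"
Token 8: backref(off=7, len=3). Copied 'DDD' from pos 2. Output: "FDDDDDDDYDDD"
Token 9: literal('O'). Output: "FDDDDDDDYDDDO"
Token 10: literal('W'). Output: "FDDDDDDDYDDDOW"

Answer: FDDDDDDDYDDDOW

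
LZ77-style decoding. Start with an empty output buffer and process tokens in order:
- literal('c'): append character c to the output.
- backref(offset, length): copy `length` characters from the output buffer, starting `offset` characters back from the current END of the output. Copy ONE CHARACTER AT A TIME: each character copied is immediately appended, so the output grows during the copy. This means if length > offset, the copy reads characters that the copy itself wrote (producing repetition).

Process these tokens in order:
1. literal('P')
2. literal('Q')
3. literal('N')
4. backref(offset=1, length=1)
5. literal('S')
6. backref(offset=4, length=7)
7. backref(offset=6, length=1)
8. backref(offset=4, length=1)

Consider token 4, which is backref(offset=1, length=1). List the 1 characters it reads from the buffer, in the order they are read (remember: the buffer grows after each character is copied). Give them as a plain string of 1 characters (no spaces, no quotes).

Token 1: literal('P'). Output: "P"
Token 2: literal('Q'). Output: "PQ"
Token 3: literal('N'). Output: "PQN"
Token 4: backref(off=1, len=1). Buffer before: "PQN" (len 3)
  byte 1: read out[2]='N', append. Buffer now: "PQNN"

Answer: N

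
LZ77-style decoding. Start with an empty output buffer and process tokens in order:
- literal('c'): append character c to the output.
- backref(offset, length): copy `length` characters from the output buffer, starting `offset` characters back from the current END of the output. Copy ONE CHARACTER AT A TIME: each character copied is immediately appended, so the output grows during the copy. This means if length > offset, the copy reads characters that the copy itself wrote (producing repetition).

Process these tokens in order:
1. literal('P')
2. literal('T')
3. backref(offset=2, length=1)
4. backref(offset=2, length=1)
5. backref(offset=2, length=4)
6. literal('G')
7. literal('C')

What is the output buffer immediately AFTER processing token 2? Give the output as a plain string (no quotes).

Token 1: literal('P'). Output: "P"
Token 2: literal('T'). Output: "PT"

Answer: PT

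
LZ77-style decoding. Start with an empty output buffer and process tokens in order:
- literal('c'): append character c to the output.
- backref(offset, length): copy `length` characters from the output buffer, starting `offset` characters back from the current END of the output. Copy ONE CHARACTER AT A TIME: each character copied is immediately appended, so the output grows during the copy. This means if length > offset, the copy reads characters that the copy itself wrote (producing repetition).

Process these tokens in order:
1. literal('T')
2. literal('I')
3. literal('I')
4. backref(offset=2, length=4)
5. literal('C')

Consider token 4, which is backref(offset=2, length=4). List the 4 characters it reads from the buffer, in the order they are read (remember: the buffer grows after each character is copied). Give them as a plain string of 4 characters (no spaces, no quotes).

Answer: IIII

Derivation:
Token 1: literal('T'). Output: "T"
Token 2: literal('I'). Output: "TI"
Token 3: literal('I'). Output: "TII"
Token 4: backref(off=2, len=4). Buffer before: "TII" (len 3)
  byte 1: read out[1]='I', append. Buffer now: "TIII"
  byte 2: read out[2]='I', append. Buffer now: "TIIII"
  byte 3: read out[3]='I', append. Buffer now: "TIIIII"
  byte 4: read out[4]='I', append. Buffer now: "TIIIIII"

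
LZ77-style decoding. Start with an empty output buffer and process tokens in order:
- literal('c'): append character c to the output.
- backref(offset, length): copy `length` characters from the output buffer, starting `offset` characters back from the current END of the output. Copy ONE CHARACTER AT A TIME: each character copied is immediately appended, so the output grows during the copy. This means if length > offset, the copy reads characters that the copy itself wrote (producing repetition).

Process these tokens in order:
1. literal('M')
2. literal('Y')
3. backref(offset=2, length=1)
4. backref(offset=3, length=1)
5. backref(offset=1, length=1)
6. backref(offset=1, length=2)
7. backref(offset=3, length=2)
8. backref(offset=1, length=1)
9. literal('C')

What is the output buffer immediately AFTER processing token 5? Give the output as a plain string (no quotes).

Token 1: literal('M'). Output: "M"
Token 2: literal('Y'). Output: "MY"
Token 3: backref(off=2, len=1). Copied 'M' from pos 0. Output: "MYM"
Token 4: backref(off=3, len=1). Copied 'M' from pos 0. Output: "MYMM"
Token 5: backref(off=1, len=1). Copied 'M' from pos 3. Output: "MYMMM"

Answer: MYMMM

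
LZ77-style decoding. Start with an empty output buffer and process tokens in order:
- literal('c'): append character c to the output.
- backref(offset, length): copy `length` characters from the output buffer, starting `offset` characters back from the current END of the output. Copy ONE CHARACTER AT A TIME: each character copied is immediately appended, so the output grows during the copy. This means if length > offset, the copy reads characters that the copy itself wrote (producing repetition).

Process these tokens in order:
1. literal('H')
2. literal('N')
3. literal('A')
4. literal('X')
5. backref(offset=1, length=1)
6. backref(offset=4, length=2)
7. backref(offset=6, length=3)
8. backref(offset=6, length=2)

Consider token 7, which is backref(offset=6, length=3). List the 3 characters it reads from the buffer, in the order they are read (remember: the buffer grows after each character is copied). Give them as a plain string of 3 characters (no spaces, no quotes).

Token 1: literal('H'). Output: "H"
Token 2: literal('N'). Output: "HN"
Token 3: literal('A'). Output: "HNA"
Token 4: literal('X'). Output: "HNAX"
Token 5: backref(off=1, len=1). Copied 'X' from pos 3. Output: "HNAXX"
Token 6: backref(off=4, len=2). Copied 'NA' from pos 1. Output: "HNAXXNA"
Token 7: backref(off=6, len=3). Buffer before: "HNAXXNA" (len 7)
  byte 1: read out[1]='N', append. Buffer now: "HNAXXNAN"
  byte 2: read out[2]='A', append. Buffer now: "HNAXXNANA"
  byte 3: read out[3]='X', append. Buffer now: "HNAXXNANAX"

Answer: NAX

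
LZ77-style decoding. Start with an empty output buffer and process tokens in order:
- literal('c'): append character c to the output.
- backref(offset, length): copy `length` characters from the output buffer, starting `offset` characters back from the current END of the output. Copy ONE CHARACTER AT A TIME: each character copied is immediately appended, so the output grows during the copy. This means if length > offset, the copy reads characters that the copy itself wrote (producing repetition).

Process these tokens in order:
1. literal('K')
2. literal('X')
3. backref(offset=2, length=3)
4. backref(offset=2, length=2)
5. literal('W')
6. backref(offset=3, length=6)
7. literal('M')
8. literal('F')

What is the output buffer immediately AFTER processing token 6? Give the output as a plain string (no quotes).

Answer: KXKXKXKWXKWXKW

Derivation:
Token 1: literal('K'). Output: "K"
Token 2: literal('X'). Output: "KX"
Token 3: backref(off=2, len=3) (overlapping!). Copied 'KXK' from pos 0. Output: "KXKXK"
Token 4: backref(off=2, len=2). Copied 'XK' from pos 3. Output: "KXKXKXK"
Token 5: literal('W'). Output: "KXKXKXKW"
Token 6: backref(off=3, len=6) (overlapping!). Copied 'XKWXKW' from pos 5. Output: "KXKXKXKWXKWXKW"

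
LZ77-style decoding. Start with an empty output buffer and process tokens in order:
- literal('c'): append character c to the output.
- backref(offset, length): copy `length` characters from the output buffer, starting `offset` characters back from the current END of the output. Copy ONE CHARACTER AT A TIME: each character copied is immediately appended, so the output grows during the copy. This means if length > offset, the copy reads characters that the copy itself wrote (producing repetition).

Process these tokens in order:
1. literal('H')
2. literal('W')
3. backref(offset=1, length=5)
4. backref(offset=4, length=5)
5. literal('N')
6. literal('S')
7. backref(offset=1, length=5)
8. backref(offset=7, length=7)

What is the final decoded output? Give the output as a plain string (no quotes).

Token 1: literal('H'). Output: "H"
Token 2: literal('W'). Output: "HW"
Token 3: backref(off=1, len=5) (overlapping!). Copied 'WWWWW' from pos 1. Output: "HWWWWWW"
Token 4: backref(off=4, len=5) (overlapping!). Copied 'WWWWW' from pos 3. Output: "HWWWWWWWWWWW"
Token 5: literal('N'). Output: "HWWWWWWWWWWWN"
Token 6: literal('S'). Output: "HWWWWWWWWWWWNS"
Token 7: backref(off=1, len=5) (overlapping!). Copied 'SSSSS' from pos 13. Output: "HWWWWWWWWWWWNSSSSSS"
Token 8: backref(off=7, len=7). Copied 'NSSSSSS' from pos 12. Output: "HWWWWWWWWWWWNSSSSSSNSSSSSS"

Answer: HWWWWWWWWWWWNSSSSSSNSSSSSS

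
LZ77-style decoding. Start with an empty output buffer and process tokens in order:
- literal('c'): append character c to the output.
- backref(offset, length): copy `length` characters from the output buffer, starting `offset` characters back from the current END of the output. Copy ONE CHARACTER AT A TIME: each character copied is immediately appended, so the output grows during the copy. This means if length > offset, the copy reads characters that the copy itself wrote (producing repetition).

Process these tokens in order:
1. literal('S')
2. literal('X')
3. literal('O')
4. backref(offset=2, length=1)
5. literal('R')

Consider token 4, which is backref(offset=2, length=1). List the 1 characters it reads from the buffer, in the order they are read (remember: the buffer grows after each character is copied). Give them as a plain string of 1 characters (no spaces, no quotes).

Token 1: literal('S'). Output: "S"
Token 2: literal('X'). Output: "SX"
Token 3: literal('O'). Output: "SXO"
Token 4: backref(off=2, len=1). Buffer before: "SXO" (len 3)
  byte 1: read out[1]='X', append. Buffer now: "SXOX"

Answer: X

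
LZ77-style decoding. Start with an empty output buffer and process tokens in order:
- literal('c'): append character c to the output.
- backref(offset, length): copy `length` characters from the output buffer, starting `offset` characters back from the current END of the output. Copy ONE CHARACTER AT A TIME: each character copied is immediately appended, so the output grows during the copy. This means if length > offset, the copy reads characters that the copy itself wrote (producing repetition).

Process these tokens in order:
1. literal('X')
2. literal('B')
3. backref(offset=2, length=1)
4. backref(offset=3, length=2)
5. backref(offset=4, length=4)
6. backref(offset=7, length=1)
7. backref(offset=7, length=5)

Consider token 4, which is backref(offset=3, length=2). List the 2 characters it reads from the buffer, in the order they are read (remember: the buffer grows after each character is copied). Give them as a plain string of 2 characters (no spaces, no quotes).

Token 1: literal('X'). Output: "X"
Token 2: literal('B'). Output: "XB"
Token 3: backref(off=2, len=1). Copied 'X' from pos 0. Output: "XBX"
Token 4: backref(off=3, len=2). Buffer before: "XBX" (len 3)
  byte 1: read out[0]='X', append. Buffer now: "XBXX"
  byte 2: read out[1]='B', append. Buffer now: "XBXXB"

Answer: XB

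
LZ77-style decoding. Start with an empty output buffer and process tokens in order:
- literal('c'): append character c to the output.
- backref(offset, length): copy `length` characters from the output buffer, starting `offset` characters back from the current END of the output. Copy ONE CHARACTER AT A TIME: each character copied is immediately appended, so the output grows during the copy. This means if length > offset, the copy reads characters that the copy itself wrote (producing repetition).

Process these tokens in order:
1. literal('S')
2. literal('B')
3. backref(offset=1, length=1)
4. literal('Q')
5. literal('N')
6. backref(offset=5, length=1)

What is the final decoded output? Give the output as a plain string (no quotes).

Token 1: literal('S'). Output: "S"
Token 2: literal('B'). Output: "SB"
Token 3: backref(off=1, len=1). Copied 'B' from pos 1. Output: "SBB"
Token 4: literal('Q'). Output: "SBBQ"
Token 5: literal('N'). Output: "SBBQN"
Token 6: backref(off=5, len=1). Copied 'S' from pos 0. Output: "SBBQNS"

Answer: SBBQNS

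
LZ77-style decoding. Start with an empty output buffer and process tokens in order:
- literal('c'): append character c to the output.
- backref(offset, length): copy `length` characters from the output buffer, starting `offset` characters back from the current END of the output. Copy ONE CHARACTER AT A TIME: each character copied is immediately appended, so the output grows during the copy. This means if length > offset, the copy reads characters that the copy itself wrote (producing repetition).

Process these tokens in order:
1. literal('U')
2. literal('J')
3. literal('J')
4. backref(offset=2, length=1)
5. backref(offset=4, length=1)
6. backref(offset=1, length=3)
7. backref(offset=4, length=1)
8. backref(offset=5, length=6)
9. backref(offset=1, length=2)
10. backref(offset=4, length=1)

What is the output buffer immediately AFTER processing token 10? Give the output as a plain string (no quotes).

Answer: UJJJUUUUUUUUUUUUUU

Derivation:
Token 1: literal('U'). Output: "U"
Token 2: literal('J'). Output: "UJ"
Token 3: literal('J'). Output: "UJJ"
Token 4: backref(off=2, len=1). Copied 'J' from pos 1. Output: "UJJJ"
Token 5: backref(off=4, len=1). Copied 'U' from pos 0. Output: "UJJJU"
Token 6: backref(off=1, len=3) (overlapping!). Copied 'UUU' from pos 4. Output: "UJJJUUUU"
Token 7: backref(off=4, len=1). Copied 'U' from pos 4. Output: "UJJJUUUUU"
Token 8: backref(off=5, len=6) (overlapping!). Copied 'UUUUUU' from pos 4. Output: "UJJJUUUUUUUUUUU"
Token 9: backref(off=1, len=2) (overlapping!). Copied 'UU' from pos 14. Output: "UJJJUUUUUUUUUUUUU"
Token 10: backref(off=4, len=1). Copied 'U' from pos 13. Output: "UJJJUUUUUUUUUUUUUU"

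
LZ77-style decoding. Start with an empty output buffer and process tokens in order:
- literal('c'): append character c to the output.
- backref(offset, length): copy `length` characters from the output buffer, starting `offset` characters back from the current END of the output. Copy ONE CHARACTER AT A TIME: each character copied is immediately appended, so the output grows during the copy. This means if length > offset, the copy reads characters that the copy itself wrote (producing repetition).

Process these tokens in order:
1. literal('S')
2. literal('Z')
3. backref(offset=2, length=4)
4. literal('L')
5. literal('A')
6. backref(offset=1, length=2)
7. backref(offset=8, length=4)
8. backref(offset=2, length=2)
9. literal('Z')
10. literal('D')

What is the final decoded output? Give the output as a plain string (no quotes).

Token 1: literal('S'). Output: "S"
Token 2: literal('Z'). Output: "SZ"
Token 3: backref(off=2, len=4) (overlapping!). Copied 'SZSZ' from pos 0. Output: "SZSZSZ"
Token 4: literal('L'). Output: "SZSZSZL"
Token 5: literal('A'). Output: "SZSZSZLA"
Token 6: backref(off=1, len=2) (overlapping!). Copied 'AA' from pos 7. Output: "SZSZSZLAAA"
Token 7: backref(off=8, len=4). Copied 'SZSZ' from pos 2. Output: "SZSZSZLAAASZSZ"
Token 8: backref(off=2, len=2). Copied 'SZ' from pos 12. Output: "SZSZSZLAAASZSZSZ"
Token 9: literal('Z'). Output: "SZSZSZLAAASZSZSZZ"
Token 10: literal('D'). Output: "SZSZSZLAAASZSZSZZD"

Answer: SZSZSZLAAASZSZSZZD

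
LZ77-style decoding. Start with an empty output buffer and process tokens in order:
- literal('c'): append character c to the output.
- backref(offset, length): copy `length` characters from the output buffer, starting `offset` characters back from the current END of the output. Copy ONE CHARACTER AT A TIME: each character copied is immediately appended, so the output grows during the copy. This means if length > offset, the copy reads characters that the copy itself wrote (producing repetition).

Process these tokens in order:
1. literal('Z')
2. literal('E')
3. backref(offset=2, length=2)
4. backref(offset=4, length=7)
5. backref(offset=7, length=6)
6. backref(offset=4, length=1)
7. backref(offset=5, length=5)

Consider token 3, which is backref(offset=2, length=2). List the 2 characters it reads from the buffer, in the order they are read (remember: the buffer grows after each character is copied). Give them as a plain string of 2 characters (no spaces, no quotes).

Answer: ZE

Derivation:
Token 1: literal('Z'). Output: "Z"
Token 2: literal('E'). Output: "ZE"
Token 3: backref(off=2, len=2). Buffer before: "ZE" (len 2)
  byte 1: read out[0]='Z', append. Buffer now: "ZEZ"
  byte 2: read out[1]='E', append. Buffer now: "ZEZE"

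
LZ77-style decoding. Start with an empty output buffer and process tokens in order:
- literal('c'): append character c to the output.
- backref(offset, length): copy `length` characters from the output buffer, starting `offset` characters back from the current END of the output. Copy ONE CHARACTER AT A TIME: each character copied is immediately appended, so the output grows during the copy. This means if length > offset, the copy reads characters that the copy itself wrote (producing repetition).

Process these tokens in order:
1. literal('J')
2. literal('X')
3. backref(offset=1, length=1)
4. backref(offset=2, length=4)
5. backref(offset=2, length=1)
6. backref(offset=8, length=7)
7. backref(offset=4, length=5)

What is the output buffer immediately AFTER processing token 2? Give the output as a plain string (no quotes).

Answer: JX

Derivation:
Token 1: literal('J'). Output: "J"
Token 2: literal('X'). Output: "JX"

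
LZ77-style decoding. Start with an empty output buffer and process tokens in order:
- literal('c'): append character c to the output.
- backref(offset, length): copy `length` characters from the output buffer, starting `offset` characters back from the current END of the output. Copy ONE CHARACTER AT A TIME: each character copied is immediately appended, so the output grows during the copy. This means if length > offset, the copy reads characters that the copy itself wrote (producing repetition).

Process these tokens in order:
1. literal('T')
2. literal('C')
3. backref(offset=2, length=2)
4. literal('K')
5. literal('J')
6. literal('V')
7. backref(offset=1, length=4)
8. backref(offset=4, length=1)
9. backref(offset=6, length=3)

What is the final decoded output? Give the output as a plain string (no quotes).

Token 1: literal('T'). Output: "T"
Token 2: literal('C'). Output: "TC"
Token 3: backref(off=2, len=2). Copied 'TC' from pos 0. Output: "TCTC"
Token 4: literal('K'). Output: "TCTCK"
Token 5: literal('J'). Output: "TCTCKJ"
Token 6: literal('V'). Output: "TCTCKJV"
Token 7: backref(off=1, len=4) (overlapping!). Copied 'VVVV' from pos 6. Output: "TCTCKJVVVVV"
Token 8: backref(off=4, len=1). Copied 'V' from pos 7. Output: "TCTCKJVVVVVV"
Token 9: backref(off=6, len=3). Copied 'VVV' from pos 6. Output: "TCTCKJVVVVVVVVV"

Answer: TCTCKJVVVVVVVVV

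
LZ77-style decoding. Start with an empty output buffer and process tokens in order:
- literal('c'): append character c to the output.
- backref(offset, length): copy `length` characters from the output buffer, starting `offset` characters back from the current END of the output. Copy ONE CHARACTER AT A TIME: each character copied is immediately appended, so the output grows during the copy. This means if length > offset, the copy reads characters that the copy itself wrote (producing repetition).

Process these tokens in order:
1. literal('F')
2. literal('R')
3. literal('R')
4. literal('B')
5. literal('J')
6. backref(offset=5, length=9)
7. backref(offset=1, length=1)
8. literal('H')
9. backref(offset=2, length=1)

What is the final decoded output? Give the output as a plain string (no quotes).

Token 1: literal('F'). Output: "F"
Token 2: literal('R'). Output: "FR"
Token 3: literal('R'). Output: "FRR"
Token 4: literal('B'). Output: "FRRB"
Token 5: literal('J'). Output: "FRRBJ"
Token 6: backref(off=5, len=9) (overlapping!). Copied 'FRRBJFRRB' from pos 0. Output: "FRRBJFRRBJFRRB"
Token 7: backref(off=1, len=1). Copied 'B' from pos 13. Output: "FRRBJFRRBJFRRBB"
Token 8: literal('H'). Output: "FRRBJFRRBJFRRBBH"
Token 9: backref(off=2, len=1). Copied 'B' from pos 14. Output: "FRRBJFRRBJFRRBBHB"

Answer: FRRBJFRRBJFRRBBHB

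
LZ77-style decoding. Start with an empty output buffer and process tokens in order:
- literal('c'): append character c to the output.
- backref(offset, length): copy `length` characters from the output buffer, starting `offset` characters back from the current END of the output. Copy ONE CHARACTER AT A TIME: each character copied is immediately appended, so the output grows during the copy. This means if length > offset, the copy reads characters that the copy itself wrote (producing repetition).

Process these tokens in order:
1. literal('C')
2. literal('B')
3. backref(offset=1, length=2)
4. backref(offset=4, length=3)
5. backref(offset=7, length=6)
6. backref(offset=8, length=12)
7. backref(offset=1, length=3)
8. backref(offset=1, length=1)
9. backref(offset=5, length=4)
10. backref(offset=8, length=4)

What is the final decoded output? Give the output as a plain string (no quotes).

Answer: CBBBCBBCBBBCBBBCBBBCBBBCBBBBBBBBBBBBB

Derivation:
Token 1: literal('C'). Output: "C"
Token 2: literal('B'). Output: "CB"
Token 3: backref(off=1, len=2) (overlapping!). Copied 'BB' from pos 1. Output: "CBBB"
Token 4: backref(off=4, len=3). Copied 'CBB' from pos 0. Output: "CBBBCBB"
Token 5: backref(off=7, len=6). Copied 'CBBBCB' from pos 0. Output: "CBBBCBBCBBBCB"
Token 6: backref(off=8, len=12) (overlapping!). Copied 'BBCBBBCBBBCB' from pos 5. Output: "CBBBCBBCBBBCBBBCBBBCBBBCB"
Token 7: backref(off=1, len=3) (overlapping!). Copied 'BBB' from pos 24. Output: "CBBBCBBCBBBCBBBCBBBCBBBCBBBB"
Token 8: backref(off=1, len=1). Copied 'B' from pos 27. Output: "CBBBCBBCBBBCBBBCBBBCBBBCBBBBB"
Token 9: backref(off=5, len=4). Copied 'BBBB' from pos 24. Output: "CBBBCBBCBBBCBBBCBBBCBBBCBBBBBBBBB"
Token 10: backref(off=8, len=4). Copied 'BBBB' from pos 25. Output: "CBBBCBBCBBBCBBBCBBBCBBBCBBBBBBBBBBBBB"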